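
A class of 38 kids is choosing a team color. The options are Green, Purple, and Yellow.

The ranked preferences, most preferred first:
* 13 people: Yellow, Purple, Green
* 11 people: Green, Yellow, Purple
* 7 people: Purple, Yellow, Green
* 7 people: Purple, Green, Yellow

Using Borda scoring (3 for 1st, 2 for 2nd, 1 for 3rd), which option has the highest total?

Yellow

Green: 13×1 + 11×3 + 7×1 + 7×2 = 67
Purple: 13×2 + 11×1 + 7×3 + 7×3 = 79
Yellow: 13×3 + 11×2 + 7×2 + 7×1 = 82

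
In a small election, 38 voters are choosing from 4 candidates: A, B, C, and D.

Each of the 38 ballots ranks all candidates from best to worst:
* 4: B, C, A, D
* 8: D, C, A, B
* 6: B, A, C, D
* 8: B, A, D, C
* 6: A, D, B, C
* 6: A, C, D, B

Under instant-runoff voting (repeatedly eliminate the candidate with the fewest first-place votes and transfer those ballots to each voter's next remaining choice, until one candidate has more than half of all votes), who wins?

A

Round 1: A 12, B 18, C 0, D 8. C eliminated.
Round 2: A 12, B 18, D 8. D eliminated.
Round 3: A 20, B 18. A has a majority (≥20).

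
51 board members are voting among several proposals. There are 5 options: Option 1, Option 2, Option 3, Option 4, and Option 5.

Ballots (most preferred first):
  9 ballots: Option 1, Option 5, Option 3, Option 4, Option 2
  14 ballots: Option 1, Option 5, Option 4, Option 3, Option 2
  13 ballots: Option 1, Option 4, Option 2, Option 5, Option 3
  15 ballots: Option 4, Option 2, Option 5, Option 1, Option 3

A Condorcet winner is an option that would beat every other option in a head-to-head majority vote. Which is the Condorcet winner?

Option 1 vs Option 2: 36–15
Option 1 vs Option 3: 51–0
Option 1 vs Option 4: 36–15
Option 1 vs Option 5: 36–15
Option 1 beats every other option.

Option 1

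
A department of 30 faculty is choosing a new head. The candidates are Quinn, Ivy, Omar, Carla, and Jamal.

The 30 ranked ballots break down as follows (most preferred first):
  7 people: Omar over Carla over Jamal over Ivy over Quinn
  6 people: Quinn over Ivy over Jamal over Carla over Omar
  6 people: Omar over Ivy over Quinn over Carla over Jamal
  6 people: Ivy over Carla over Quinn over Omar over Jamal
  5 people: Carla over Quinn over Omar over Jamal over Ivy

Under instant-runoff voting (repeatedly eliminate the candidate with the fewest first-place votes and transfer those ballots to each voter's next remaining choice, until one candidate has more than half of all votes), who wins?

Round 1: Quinn 6, Ivy 6, Omar 13, Carla 5, Jamal 0. Jamal eliminated.
Round 2: Quinn 6, Ivy 6, Omar 13, Carla 5. Carla eliminated.
Round 3: Quinn 11, Ivy 6, Omar 13. Ivy eliminated.
Round 4: Quinn 17, Omar 13. Quinn has a majority (≥16).

Quinn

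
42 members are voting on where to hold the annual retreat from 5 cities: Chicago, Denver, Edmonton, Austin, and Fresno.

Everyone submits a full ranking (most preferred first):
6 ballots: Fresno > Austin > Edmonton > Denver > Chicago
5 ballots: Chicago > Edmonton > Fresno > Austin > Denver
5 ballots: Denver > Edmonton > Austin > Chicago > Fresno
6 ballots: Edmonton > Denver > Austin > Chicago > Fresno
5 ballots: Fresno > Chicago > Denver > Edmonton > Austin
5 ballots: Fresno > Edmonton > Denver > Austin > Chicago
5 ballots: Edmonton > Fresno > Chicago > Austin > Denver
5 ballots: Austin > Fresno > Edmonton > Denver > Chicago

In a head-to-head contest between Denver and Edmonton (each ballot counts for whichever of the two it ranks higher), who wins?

Denver is ranked above Edmonton on 10 ballots; Edmonton above Denver on 32.

Edmonton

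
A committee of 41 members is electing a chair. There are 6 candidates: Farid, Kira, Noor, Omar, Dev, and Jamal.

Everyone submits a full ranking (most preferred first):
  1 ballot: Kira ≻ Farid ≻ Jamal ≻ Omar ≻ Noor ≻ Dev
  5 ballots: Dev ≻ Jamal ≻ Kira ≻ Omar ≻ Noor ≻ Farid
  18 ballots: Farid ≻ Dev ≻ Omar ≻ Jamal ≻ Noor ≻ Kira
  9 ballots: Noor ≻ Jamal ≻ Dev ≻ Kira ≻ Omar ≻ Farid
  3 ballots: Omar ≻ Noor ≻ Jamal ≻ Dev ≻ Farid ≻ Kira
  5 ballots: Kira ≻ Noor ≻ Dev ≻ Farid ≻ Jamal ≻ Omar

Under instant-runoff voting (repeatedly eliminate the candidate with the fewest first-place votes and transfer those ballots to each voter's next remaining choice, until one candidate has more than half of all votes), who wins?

Noor

Round 1: Farid 18, Kira 6, Noor 9, Omar 3, Dev 5, Jamal 0. Jamal eliminated.
Round 2: Farid 18, Kira 6, Noor 9, Omar 3, Dev 5. Omar eliminated.
Round 3: Farid 18, Kira 6, Noor 12, Dev 5. Dev eliminated.
Round 4: Farid 18, Kira 11, Noor 12. Kira eliminated.
Round 5: Farid 19, Noor 22. Noor has a majority (≥21).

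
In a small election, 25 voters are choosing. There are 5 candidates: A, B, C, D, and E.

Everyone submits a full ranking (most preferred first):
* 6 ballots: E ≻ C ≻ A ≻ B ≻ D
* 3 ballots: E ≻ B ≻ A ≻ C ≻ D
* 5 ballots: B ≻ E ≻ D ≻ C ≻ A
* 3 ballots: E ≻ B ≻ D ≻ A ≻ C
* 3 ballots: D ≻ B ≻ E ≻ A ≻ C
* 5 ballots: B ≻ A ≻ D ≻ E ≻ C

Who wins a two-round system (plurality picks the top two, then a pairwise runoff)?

Round 1 first-place votes: A 0, B 10, C 0, D 3, E 12. E and B advance.
Runoff: E is ranked above B on 12 ballots, B above E on 13.

B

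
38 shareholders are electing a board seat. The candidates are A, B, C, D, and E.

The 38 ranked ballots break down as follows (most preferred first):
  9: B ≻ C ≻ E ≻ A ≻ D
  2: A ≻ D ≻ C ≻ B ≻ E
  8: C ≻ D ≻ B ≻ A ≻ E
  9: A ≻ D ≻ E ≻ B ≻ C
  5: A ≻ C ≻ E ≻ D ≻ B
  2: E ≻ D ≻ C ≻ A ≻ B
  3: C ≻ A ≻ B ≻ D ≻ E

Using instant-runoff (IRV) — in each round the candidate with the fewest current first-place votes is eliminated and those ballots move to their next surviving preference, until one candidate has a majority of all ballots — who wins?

C

Round 1: A 16, B 9, C 11, D 0, E 2. D eliminated.
Round 2: A 16, B 9, C 11, E 2. E eliminated.
Round 3: A 16, B 9, C 13. B eliminated.
Round 4: A 16, C 22. C has a majority (≥20).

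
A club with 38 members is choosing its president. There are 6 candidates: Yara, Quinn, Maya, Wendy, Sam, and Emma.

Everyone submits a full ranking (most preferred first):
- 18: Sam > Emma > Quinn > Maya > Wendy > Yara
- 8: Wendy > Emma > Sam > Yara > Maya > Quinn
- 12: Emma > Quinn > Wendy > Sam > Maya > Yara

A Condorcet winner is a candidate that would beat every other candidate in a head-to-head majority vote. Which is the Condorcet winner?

Emma

Emma vs Yara: 38–0
Emma vs Quinn: 38–0
Emma vs Maya: 38–0
Emma vs Wendy: 30–8
Emma vs Sam: 20–18
Emma beats every other candidate.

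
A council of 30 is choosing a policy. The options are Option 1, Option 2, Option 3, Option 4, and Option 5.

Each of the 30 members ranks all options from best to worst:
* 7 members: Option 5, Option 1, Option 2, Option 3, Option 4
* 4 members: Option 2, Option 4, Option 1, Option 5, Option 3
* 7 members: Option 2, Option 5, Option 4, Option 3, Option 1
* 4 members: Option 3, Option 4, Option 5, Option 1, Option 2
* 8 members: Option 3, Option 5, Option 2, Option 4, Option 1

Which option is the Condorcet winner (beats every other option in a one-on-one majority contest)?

Option 5

Option 5 vs Option 1: 26–4
Option 5 vs Option 2: 19–11
Option 5 vs Option 3: 18–12
Option 5 vs Option 4: 22–8
Option 5 beats every other option.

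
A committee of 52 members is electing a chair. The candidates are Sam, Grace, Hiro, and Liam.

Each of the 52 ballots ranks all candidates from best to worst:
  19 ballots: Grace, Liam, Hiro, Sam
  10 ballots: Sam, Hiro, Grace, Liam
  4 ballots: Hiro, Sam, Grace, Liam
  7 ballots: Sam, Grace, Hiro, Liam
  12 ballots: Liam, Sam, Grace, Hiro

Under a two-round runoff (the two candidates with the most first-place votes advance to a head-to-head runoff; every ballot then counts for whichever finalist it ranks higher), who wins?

Round 1 first-place votes: Sam 17, Grace 19, Hiro 4, Liam 12. Grace and Sam advance.
Runoff: Grace is ranked above Sam on 19 ballots, Sam above Grace on 33.

Sam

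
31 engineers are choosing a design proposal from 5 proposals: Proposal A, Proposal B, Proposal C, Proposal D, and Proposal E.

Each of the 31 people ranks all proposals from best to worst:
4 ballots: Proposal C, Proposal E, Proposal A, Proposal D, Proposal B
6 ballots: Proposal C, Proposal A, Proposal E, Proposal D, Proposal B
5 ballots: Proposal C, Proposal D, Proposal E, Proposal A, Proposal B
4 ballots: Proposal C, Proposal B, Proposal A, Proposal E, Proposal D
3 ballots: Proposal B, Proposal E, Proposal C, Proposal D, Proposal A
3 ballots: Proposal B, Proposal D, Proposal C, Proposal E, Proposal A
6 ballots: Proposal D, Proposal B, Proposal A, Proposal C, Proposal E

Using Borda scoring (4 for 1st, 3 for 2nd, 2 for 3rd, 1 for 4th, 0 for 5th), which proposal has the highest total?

Proposal C

Proposal A: 4×2 + 6×3 + 5×1 + 4×2 + 3×0 + 3×0 + 6×2 = 51
Proposal B: 4×0 + 6×0 + 5×0 + 4×3 + 3×4 + 3×4 + 6×3 = 54
Proposal C: 4×4 + 6×4 + 5×4 + 4×4 + 3×2 + 3×2 + 6×1 = 94
Proposal D: 4×1 + 6×1 + 5×3 + 4×0 + 3×1 + 3×3 + 6×4 = 61
Proposal E: 4×3 + 6×2 + 5×2 + 4×1 + 3×3 + 3×1 + 6×0 = 50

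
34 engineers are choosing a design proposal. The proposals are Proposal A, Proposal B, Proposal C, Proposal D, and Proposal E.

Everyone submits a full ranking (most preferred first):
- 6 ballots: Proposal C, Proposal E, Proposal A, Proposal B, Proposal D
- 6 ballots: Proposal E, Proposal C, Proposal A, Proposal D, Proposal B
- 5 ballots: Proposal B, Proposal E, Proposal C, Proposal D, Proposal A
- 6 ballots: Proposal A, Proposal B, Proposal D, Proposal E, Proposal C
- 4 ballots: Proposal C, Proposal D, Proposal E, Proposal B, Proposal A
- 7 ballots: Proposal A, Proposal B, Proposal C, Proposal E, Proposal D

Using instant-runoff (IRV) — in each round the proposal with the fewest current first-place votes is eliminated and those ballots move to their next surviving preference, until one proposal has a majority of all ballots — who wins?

Round 1: Proposal A 13, Proposal B 5, Proposal C 10, Proposal D 0, Proposal E 6. Proposal D eliminated.
Round 2: Proposal A 13, Proposal B 5, Proposal C 10, Proposal E 6. Proposal B eliminated.
Round 3: Proposal A 13, Proposal C 10, Proposal E 11. Proposal C eliminated.
Round 4: Proposal A 13, Proposal E 21. Proposal E has a majority (≥18).

Proposal E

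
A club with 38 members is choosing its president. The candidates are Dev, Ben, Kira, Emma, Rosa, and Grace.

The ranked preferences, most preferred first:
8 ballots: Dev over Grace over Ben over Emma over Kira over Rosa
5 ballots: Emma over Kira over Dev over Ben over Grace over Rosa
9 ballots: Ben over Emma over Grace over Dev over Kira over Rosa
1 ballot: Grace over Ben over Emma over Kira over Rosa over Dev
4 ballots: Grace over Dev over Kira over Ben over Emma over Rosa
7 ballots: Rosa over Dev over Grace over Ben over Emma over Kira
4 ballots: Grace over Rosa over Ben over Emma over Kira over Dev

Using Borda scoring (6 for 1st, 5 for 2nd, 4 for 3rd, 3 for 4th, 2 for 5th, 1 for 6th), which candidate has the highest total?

Grace

Dev: 8×6 + 5×4 + 9×3 + 1×1 + 4×5 + 7×5 + 4×1 = 155
Ben: 8×4 + 5×3 + 9×6 + 1×5 + 4×3 + 7×3 + 4×4 = 155
Kira: 8×2 + 5×5 + 9×2 + 1×3 + 4×4 + 7×1 + 4×2 = 93
Emma: 8×3 + 5×6 + 9×5 + 1×4 + 4×2 + 7×2 + 4×3 = 137
Rosa: 8×1 + 5×1 + 9×1 + 1×2 + 4×1 + 7×6 + 4×5 = 90
Grace: 8×5 + 5×2 + 9×4 + 1×6 + 4×6 + 7×4 + 4×6 = 168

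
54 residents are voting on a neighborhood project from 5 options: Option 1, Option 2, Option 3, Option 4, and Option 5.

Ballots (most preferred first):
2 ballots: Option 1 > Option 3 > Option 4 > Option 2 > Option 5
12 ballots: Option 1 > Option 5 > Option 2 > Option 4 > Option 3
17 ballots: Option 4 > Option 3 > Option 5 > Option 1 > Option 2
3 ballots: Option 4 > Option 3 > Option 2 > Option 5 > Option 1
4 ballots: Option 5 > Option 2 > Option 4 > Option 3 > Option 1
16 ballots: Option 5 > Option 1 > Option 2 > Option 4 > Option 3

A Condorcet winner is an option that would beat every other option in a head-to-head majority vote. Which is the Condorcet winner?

Option 5 vs Option 1: 40–14
Option 5 vs Option 2: 49–5
Option 5 vs Option 3: 32–22
Option 5 vs Option 4: 32–22
Option 5 beats every other option.

Option 5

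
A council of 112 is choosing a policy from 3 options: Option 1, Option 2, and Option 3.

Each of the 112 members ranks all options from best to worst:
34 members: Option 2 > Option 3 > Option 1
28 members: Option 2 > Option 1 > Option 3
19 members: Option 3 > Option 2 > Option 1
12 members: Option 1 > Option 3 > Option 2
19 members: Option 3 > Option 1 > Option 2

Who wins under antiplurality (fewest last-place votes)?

Last-place votes: Option 1 53, Option 2 31, Option 3 28.

Option 3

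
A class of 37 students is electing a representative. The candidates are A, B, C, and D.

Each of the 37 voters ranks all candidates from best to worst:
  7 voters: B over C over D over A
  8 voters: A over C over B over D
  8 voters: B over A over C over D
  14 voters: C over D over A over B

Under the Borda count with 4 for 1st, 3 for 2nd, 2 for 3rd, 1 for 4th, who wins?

C

A: 7×1 + 8×4 + 8×3 + 14×2 = 91
B: 7×4 + 8×2 + 8×4 + 14×1 = 90
C: 7×3 + 8×3 + 8×2 + 14×4 = 117
D: 7×2 + 8×1 + 8×1 + 14×3 = 72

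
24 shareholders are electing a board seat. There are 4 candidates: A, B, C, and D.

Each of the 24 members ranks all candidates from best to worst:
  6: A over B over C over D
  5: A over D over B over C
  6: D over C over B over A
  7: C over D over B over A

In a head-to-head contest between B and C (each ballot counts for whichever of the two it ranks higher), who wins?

B is ranked above C on 11 ballots; C above B on 13.

C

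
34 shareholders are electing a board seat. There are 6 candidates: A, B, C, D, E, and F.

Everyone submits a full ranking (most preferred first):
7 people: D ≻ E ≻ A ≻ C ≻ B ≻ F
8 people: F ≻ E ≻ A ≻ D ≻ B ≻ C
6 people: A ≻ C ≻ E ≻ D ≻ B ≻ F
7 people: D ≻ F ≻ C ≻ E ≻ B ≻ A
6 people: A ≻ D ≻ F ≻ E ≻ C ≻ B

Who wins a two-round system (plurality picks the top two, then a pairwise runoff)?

Round 1 first-place votes: A 12, B 0, C 0, D 14, E 0, F 8. D and A advance.
Runoff: D is ranked above A on 14 ballots, A above D on 20.

A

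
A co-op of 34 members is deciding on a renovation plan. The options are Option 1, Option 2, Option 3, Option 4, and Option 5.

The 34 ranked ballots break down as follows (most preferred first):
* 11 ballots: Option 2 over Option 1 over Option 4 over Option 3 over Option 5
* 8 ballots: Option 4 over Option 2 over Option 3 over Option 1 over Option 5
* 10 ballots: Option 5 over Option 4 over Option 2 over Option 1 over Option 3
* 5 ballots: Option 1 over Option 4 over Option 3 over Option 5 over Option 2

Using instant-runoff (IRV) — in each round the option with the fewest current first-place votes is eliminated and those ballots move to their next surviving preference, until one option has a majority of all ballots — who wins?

Round 1: Option 1 5, Option 2 11, Option 3 0, Option 4 8, Option 5 10. Option 3 eliminated.
Round 2: Option 1 5, Option 2 11, Option 4 8, Option 5 10. Option 1 eliminated.
Round 3: Option 2 11, Option 4 13, Option 5 10. Option 5 eliminated.
Round 4: Option 2 11, Option 4 23. Option 4 has a majority (≥18).

Option 4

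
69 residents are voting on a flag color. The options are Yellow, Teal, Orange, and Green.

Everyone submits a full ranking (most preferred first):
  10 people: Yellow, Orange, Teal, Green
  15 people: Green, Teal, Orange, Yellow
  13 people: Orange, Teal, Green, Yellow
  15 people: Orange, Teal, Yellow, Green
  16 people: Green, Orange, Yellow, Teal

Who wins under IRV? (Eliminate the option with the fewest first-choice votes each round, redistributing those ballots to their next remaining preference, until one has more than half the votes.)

Round 1: Yellow 10, Teal 0, Orange 28, Green 31. Teal eliminated.
Round 2: Yellow 10, Orange 28, Green 31. Yellow eliminated.
Round 3: Orange 38, Green 31. Orange has a majority (≥35).

Orange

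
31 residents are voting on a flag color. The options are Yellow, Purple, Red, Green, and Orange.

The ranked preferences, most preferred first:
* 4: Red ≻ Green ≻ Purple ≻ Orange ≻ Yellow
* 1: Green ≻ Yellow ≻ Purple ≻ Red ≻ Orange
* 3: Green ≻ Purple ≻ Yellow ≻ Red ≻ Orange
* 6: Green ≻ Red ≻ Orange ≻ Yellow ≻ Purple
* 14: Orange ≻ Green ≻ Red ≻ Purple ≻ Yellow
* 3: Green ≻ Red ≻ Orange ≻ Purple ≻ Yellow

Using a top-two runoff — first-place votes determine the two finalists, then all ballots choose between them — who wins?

Round 1 first-place votes: Yellow 0, Purple 0, Red 4, Green 13, Orange 14. Orange and Green advance.
Runoff: Orange is ranked above Green on 14 ballots, Green above Orange on 17.

Green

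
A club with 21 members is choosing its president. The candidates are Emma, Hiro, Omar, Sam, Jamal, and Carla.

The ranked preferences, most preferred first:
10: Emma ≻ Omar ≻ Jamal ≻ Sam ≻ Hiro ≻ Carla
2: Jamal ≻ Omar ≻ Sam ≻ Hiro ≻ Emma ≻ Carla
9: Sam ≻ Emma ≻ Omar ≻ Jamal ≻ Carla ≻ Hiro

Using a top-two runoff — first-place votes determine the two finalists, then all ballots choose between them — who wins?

Round 1 first-place votes: Emma 10, Hiro 0, Omar 0, Sam 9, Jamal 2, Carla 0. Emma and Sam advance.
Runoff: Emma is ranked above Sam on 10 ballots, Sam above Emma on 11.

Sam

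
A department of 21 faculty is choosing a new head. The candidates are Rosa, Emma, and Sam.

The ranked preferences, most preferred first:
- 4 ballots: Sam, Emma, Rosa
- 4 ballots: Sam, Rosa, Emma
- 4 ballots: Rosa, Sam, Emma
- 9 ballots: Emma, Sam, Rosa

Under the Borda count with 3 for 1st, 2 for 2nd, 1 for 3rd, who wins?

Sam

Rosa: 4×1 + 4×2 + 4×3 + 9×1 = 33
Emma: 4×2 + 4×1 + 4×1 + 9×3 = 43
Sam: 4×3 + 4×3 + 4×2 + 9×2 = 50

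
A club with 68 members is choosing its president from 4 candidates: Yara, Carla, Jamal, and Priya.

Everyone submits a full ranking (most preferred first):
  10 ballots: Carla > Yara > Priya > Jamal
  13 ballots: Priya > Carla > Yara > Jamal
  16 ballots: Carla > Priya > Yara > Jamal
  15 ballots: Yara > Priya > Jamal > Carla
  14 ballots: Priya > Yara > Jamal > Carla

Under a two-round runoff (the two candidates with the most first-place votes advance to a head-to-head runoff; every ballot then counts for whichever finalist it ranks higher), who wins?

Priya

Round 1 first-place votes: Yara 15, Carla 26, Jamal 0, Priya 27. Priya and Carla advance.
Runoff: Priya is ranked above Carla on 42 ballots, Carla above Priya on 26.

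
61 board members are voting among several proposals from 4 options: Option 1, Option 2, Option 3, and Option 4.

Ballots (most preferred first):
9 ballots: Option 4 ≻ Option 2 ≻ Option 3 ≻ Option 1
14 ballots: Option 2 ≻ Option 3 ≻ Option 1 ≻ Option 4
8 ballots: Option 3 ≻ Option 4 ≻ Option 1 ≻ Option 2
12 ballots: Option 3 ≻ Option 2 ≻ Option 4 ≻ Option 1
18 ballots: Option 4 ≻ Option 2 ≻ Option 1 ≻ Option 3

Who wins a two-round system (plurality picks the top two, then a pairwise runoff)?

Option 3

Round 1 first-place votes: Option 1 0, Option 2 14, Option 3 20, Option 4 27. Option 4 and Option 3 advance.
Runoff: Option 4 is ranked above Option 3 on 27 ballots, Option 3 above Option 4 on 34.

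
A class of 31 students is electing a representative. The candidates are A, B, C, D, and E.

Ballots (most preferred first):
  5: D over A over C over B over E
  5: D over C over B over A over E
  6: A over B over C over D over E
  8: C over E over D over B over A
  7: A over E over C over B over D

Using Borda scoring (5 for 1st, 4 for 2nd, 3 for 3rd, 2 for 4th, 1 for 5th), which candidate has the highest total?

C

A: 5×4 + 5×2 + 6×5 + 8×1 + 7×5 = 103
B: 5×2 + 5×3 + 6×4 + 8×2 + 7×2 = 79
C: 5×3 + 5×4 + 6×3 + 8×5 + 7×3 = 114
D: 5×5 + 5×5 + 6×2 + 8×3 + 7×1 = 93
E: 5×1 + 5×1 + 6×1 + 8×4 + 7×4 = 76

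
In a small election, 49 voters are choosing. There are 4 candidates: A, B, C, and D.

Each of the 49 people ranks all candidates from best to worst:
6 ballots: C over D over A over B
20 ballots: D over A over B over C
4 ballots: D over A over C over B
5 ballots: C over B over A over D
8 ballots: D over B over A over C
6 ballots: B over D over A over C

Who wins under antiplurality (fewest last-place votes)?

A

Last-place votes: A 0, B 10, C 34, D 5.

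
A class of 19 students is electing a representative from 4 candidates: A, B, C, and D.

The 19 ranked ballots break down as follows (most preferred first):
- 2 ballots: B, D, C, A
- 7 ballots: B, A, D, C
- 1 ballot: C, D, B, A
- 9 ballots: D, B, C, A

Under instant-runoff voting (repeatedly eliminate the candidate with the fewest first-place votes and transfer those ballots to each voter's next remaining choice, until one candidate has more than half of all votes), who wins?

Round 1: A 0, B 9, C 1, D 9. A eliminated.
Round 2: B 9, C 1, D 9. C eliminated.
Round 3: B 9, D 10. D has a majority (≥10).

D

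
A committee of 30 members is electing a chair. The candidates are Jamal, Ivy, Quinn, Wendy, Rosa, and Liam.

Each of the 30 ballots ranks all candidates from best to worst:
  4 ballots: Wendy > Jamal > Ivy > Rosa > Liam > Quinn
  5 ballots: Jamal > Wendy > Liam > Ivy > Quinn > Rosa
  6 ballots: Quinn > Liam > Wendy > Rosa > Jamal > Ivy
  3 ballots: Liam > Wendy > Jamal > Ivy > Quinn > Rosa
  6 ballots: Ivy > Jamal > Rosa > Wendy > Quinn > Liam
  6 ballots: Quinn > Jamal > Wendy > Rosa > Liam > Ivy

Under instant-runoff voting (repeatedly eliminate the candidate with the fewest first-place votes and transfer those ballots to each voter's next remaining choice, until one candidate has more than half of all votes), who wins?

Wendy

Round 1: Jamal 5, Ivy 6, Quinn 12, Wendy 4, Rosa 0, Liam 3. Rosa eliminated.
Round 2: Jamal 5, Ivy 6, Quinn 12, Wendy 4, Liam 3. Liam eliminated.
Round 3: Jamal 5, Ivy 6, Quinn 12, Wendy 7. Jamal eliminated.
Round 4: Ivy 6, Quinn 12, Wendy 12. Ivy eliminated.
Round 5: Quinn 12, Wendy 18. Wendy has a majority (≥16).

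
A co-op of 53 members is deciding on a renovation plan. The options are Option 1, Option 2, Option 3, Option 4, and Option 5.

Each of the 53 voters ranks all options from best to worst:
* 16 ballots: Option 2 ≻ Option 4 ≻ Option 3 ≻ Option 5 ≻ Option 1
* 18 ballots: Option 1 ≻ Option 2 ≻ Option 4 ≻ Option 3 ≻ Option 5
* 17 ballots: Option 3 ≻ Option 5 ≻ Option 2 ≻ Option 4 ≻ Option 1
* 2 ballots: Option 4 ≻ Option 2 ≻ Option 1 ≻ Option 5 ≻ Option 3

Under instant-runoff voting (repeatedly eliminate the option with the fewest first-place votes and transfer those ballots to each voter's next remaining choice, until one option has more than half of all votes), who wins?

Round 1: Option 1 18, Option 2 16, Option 3 17, Option 4 2, Option 5 0. Option 5 eliminated.
Round 2: Option 1 18, Option 2 16, Option 3 17, Option 4 2. Option 4 eliminated.
Round 3: Option 1 18, Option 2 18, Option 3 17. Option 3 eliminated.
Round 4: Option 1 18, Option 2 35. Option 2 has a majority (≥27).

Option 2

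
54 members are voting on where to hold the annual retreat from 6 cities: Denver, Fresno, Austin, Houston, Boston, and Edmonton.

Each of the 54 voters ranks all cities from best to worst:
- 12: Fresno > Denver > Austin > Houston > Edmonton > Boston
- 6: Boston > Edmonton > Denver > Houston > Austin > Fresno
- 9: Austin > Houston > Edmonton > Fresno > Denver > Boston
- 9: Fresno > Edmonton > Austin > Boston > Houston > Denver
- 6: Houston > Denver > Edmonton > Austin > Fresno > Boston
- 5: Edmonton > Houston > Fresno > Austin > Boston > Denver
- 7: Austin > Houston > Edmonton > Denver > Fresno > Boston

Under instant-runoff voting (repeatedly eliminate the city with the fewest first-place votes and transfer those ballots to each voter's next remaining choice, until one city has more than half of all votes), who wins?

Houston

Round 1: Denver 0, Fresno 21, Austin 16, Houston 6, Boston 6, Edmonton 5. Denver eliminated.
Round 2: Fresno 21, Austin 16, Houston 6, Boston 6, Edmonton 5. Edmonton eliminated.
Round 3: Fresno 21, Austin 16, Houston 11, Boston 6. Boston eliminated.
Round 4: Fresno 21, Austin 16, Houston 17. Austin eliminated.
Round 5: Fresno 21, Houston 33. Houston has a majority (≥28).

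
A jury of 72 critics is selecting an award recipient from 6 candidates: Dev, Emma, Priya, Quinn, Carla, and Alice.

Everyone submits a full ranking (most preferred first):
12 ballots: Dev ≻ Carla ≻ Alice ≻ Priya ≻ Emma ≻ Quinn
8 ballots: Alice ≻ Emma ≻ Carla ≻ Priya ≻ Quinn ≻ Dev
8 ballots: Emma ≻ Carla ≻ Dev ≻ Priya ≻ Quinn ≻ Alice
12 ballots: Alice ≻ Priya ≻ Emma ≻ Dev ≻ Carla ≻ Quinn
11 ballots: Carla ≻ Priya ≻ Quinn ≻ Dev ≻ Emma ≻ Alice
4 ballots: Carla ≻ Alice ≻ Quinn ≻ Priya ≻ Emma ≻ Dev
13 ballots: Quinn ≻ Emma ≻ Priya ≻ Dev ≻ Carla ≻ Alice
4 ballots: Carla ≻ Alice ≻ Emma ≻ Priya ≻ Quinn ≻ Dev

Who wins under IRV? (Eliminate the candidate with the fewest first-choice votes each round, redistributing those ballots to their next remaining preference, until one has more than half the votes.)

Round 1: Dev 12, Emma 8, Priya 0, Quinn 13, Carla 19, Alice 20. Priya eliminated.
Round 2: Dev 12, Emma 8, Quinn 13, Carla 19, Alice 20. Emma eliminated.
Round 3: Dev 12, Quinn 13, Carla 27, Alice 20. Dev eliminated.
Round 4: Quinn 13, Carla 39, Alice 20. Carla has a majority (≥37).

Carla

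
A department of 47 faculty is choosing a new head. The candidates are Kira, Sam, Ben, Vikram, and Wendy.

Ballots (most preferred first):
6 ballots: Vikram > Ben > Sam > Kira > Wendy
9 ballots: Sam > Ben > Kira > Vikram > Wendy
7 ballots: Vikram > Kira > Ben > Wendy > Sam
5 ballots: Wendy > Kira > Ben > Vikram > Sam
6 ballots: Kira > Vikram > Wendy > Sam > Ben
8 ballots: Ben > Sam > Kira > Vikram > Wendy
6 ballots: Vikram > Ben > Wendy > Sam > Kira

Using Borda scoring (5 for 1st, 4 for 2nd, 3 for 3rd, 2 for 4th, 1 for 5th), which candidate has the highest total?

Ben

Kira: 6×2 + 9×3 + 7×4 + 5×4 + 6×5 + 8×3 + 6×1 = 147
Sam: 6×3 + 9×5 + 7×1 + 5×1 + 6×2 + 8×4 + 6×2 = 131
Ben: 6×4 + 9×4 + 7×3 + 5×3 + 6×1 + 8×5 + 6×4 = 166
Vikram: 6×5 + 9×2 + 7×5 + 5×2 + 6×4 + 8×2 + 6×5 = 163
Wendy: 6×1 + 9×1 + 7×2 + 5×5 + 6×3 + 8×1 + 6×3 = 98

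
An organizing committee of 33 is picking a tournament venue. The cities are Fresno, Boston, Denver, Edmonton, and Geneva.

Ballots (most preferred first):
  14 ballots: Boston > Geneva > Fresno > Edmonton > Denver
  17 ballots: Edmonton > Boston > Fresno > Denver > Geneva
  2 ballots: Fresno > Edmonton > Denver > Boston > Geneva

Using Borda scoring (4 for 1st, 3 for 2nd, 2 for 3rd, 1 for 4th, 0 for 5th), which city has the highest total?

Fresno: 14×2 + 17×2 + 2×4 = 70
Boston: 14×4 + 17×3 + 2×1 = 109
Denver: 14×0 + 17×1 + 2×2 = 21
Edmonton: 14×1 + 17×4 + 2×3 = 88
Geneva: 14×3 + 17×0 + 2×0 = 42

Boston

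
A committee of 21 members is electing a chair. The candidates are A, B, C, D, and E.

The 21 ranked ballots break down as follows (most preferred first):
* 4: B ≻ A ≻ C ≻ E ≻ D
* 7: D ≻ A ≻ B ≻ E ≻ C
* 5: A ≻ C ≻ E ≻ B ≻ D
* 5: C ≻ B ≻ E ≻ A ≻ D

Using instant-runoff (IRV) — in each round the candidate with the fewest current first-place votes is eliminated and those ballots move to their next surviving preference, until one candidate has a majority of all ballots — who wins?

Round 1: A 5, B 4, C 5, D 7, E 0. E eliminated.
Round 2: A 5, B 4, C 5, D 7. B eliminated.
Round 3: A 9, C 5, D 7. C eliminated.
Round 4: A 14, D 7. A has a majority (≥11).

A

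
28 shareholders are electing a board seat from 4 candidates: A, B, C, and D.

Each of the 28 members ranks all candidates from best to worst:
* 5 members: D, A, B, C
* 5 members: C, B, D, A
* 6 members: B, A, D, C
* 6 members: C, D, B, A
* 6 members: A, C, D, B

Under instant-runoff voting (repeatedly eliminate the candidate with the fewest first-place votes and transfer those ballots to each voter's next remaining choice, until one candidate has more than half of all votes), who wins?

A

Round 1: A 6, B 6, C 11, D 5. D eliminated.
Round 2: A 11, B 6, C 11. B eliminated.
Round 3: A 17, C 11. A has a majority (≥15).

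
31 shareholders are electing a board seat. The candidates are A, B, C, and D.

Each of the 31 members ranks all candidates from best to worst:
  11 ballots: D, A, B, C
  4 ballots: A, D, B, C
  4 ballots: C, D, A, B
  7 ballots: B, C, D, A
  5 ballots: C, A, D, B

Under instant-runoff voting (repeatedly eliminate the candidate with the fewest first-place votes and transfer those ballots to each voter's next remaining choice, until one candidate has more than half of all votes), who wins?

C

Round 1: A 4, B 7, C 9, D 11. A eliminated.
Round 2: B 7, C 9, D 15. B eliminated.
Round 3: C 16, D 15. C has a majority (≥16).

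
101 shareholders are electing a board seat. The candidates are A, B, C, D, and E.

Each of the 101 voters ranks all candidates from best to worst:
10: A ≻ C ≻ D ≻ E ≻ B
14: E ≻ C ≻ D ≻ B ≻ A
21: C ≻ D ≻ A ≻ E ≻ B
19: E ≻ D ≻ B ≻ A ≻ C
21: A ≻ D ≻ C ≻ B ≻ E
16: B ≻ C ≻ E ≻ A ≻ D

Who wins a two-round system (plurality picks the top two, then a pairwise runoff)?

Round 1 first-place votes: A 31, B 16, C 21, D 0, E 33. E and A advance.
Runoff: E is ranked above A on 49 ballots, A above E on 52.

A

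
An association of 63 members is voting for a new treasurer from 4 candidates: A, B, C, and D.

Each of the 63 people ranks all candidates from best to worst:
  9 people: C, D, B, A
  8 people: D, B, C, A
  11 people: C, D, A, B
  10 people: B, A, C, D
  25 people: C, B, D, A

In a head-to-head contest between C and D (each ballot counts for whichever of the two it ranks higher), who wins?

C is ranked above D on 55 ballots; D above C on 8.

C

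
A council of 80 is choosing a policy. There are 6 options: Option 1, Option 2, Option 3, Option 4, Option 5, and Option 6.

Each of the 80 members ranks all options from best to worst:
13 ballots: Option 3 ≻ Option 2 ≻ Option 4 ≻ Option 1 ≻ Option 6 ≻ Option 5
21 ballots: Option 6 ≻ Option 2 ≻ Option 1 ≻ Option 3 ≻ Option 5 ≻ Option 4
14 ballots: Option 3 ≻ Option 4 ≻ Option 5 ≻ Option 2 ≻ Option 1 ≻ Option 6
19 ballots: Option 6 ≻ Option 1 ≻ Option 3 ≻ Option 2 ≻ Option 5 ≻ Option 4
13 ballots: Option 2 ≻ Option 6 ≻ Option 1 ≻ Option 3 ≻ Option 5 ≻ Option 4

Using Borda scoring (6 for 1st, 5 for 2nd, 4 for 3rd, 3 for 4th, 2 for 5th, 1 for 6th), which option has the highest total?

Option 2

Option 1: 13×3 + 21×4 + 14×2 + 19×5 + 13×4 = 298
Option 2: 13×5 + 21×5 + 14×3 + 19×3 + 13×6 = 347
Option 3: 13×6 + 21×3 + 14×6 + 19×4 + 13×3 = 340
Option 4: 13×4 + 21×1 + 14×5 + 19×1 + 13×1 = 175
Option 5: 13×1 + 21×2 + 14×4 + 19×2 + 13×2 = 175
Option 6: 13×2 + 21×6 + 14×1 + 19×6 + 13×5 = 345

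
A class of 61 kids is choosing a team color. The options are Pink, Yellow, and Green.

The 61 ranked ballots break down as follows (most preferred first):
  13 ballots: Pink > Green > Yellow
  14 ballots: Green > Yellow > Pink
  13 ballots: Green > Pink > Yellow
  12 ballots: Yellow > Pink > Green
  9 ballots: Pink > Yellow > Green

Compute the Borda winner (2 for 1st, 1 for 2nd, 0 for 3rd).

Pink: 13×2 + 14×0 + 13×1 + 12×1 + 9×2 = 69
Yellow: 13×0 + 14×1 + 13×0 + 12×2 + 9×1 = 47
Green: 13×1 + 14×2 + 13×2 + 12×0 + 9×0 = 67

Pink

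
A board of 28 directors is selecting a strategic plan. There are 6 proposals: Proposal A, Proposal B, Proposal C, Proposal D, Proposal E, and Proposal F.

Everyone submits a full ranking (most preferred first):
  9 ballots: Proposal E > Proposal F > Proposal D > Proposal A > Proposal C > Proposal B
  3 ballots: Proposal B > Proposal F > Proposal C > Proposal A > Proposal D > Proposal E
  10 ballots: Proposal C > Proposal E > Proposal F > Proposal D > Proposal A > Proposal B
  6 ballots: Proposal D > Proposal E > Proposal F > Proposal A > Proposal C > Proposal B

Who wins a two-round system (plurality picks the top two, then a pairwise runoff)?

Round 1 first-place votes: Proposal A 0, Proposal B 3, Proposal C 10, Proposal D 6, Proposal E 9, Proposal F 0. Proposal C and Proposal E advance.
Runoff: Proposal C is ranked above Proposal E on 13 ballots, Proposal E above Proposal C on 15.

Proposal E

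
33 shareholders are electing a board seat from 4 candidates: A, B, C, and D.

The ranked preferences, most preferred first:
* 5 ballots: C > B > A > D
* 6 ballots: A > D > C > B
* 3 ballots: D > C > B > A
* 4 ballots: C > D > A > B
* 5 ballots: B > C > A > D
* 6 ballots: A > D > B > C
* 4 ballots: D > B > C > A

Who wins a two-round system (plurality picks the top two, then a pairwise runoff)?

C

Round 1 first-place votes: A 12, B 5, C 9, D 7. A and C advance.
Runoff: A is ranked above C on 12 ballots, C above A on 21.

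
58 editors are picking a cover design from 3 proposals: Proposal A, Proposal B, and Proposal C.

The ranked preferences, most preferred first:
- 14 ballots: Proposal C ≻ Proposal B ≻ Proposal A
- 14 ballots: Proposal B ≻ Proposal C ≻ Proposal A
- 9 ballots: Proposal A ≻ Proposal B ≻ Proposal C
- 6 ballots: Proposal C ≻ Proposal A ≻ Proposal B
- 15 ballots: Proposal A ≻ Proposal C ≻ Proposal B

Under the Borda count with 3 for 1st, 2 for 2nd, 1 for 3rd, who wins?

Proposal A: 14×1 + 14×1 + 9×3 + 6×2 + 15×3 = 112
Proposal B: 14×2 + 14×3 + 9×2 + 6×1 + 15×1 = 109
Proposal C: 14×3 + 14×2 + 9×1 + 6×3 + 15×2 = 127

Proposal C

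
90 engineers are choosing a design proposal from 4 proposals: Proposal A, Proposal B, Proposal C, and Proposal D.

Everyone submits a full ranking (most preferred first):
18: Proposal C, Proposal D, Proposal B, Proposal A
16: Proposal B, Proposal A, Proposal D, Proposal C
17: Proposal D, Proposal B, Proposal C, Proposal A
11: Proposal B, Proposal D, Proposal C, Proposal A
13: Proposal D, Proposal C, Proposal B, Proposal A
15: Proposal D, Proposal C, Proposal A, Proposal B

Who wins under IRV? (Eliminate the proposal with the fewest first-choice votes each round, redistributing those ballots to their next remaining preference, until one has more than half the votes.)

Proposal D

Round 1: Proposal A 0, Proposal B 27, Proposal C 18, Proposal D 45. Proposal A eliminated.
Round 2: Proposal B 27, Proposal C 18, Proposal D 45. Proposal C eliminated.
Round 3: Proposal B 27, Proposal D 63. Proposal D has a majority (≥46).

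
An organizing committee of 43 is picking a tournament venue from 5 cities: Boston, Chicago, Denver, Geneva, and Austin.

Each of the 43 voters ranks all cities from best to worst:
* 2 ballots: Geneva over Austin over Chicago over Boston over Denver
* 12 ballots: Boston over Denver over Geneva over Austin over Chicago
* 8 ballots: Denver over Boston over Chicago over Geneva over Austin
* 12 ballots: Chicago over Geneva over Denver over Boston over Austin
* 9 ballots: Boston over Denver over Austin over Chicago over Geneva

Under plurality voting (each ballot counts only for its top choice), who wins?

Boston

First-place votes: Boston 21, Chicago 12, Denver 8, Geneva 2, Austin 0.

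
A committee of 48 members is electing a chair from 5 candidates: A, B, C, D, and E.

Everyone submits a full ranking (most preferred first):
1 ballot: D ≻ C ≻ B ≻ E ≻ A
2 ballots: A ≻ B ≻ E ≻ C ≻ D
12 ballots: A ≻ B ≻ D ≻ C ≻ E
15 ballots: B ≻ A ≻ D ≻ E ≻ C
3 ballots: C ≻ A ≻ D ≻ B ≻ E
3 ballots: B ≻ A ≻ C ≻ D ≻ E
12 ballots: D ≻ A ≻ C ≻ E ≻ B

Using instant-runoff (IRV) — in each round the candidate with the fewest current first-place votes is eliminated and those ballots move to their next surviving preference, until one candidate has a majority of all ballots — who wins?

A

Round 1: A 14, B 18, C 3, D 13, E 0. E eliminated.
Round 2: A 14, B 18, C 3, D 13. C eliminated.
Round 3: A 17, B 18, D 13. D eliminated.
Round 4: A 29, B 19. A has a majority (≥25).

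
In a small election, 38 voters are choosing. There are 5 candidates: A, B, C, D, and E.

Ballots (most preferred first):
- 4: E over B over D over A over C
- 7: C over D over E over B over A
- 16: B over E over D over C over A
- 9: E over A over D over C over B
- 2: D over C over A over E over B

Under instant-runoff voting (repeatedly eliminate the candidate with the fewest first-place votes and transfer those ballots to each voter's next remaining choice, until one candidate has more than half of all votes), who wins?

Round 1: A 0, B 16, C 7, D 2, E 13. A eliminated.
Round 2: B 16, C 7, D 2, E 13. D eliminated.
Round 3: B 16, C 9, E 13. C eliminated.
Round 4: B 16, E 22. E has a majority (≥20).

E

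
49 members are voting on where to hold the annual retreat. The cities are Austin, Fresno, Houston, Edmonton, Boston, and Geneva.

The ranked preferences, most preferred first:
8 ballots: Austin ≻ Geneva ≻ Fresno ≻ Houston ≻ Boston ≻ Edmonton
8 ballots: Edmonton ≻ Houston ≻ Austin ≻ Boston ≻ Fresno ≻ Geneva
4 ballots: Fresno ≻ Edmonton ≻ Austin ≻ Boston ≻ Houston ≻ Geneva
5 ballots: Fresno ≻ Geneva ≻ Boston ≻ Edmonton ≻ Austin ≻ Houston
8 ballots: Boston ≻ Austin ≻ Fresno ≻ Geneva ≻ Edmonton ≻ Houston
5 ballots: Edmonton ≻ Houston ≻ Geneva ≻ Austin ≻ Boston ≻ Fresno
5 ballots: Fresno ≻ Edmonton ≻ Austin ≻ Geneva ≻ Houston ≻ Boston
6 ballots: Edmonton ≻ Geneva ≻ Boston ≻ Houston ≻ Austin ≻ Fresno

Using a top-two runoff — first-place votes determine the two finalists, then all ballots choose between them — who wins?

Fresno

Round 1 first-place votes: Austin 8, Fresno 14, Houston 0, Edmonton 19, Boston 8, Geneva 0. Edmonton and Fresno advance.
Runoff: Edmonton is ranked above Fresno on 19 ballots, Fresno above Edmonton on 30.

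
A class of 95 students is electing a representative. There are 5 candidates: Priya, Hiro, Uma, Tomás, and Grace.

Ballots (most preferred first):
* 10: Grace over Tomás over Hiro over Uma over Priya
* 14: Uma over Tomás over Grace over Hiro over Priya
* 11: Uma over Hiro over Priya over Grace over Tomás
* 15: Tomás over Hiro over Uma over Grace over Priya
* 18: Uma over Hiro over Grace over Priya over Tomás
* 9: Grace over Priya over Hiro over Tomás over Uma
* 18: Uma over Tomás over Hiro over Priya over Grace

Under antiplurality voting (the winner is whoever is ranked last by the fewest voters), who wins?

Last-place votes: Priya 39, Hiro 0, Uma 9, Tomás 29, Grace 18.

Hiro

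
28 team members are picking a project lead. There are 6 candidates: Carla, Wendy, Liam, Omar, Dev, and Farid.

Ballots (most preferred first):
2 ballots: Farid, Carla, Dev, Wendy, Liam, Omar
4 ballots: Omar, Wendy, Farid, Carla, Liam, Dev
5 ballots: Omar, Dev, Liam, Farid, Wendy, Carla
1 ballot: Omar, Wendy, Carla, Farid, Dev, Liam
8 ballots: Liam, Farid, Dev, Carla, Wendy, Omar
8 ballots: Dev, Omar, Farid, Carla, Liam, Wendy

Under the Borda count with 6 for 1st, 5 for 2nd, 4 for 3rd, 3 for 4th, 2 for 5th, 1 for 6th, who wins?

Dev

Carla: 2×5 + 4×3 + 5×1 + 1×4 + 8×3 + 8×3 = 79
Wendy: 2×3 + 4×5 + 5×2 + 1×5 + 8×2 + 8×1 = 65
Liam: 2×2 + 4×2 + 5×4 + 1×1 + 8×6 + 8×2 = 97
Omar: 2×1 + 4×6 + 5×6 + 1×6 + 8×1 + 8×5 = 110
Dev: 2×4 + 4×1 + 5×5 + 1×2 + 8×4 + 8×6 = 119
Farid: 2×6 + 4×4 + 5×3 + 1×3 + 8×5 + 8×4 = 118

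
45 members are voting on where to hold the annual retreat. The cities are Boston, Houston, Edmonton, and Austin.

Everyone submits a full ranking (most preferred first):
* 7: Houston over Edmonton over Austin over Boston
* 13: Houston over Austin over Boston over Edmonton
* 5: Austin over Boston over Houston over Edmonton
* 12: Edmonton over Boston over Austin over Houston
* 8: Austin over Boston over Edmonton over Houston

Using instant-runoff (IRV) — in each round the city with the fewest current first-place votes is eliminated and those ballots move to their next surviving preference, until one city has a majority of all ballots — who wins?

Austin

Round 1: Boston 0, Houston 20, Edmonton 12, Austin 13. Boston eliminated.
Round 2: Houston 20, Edmonton 12, Austin 13. Edmonton eliminated.
Round 3: Houston 20, Austin 25. Austin has a majority (≥23).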